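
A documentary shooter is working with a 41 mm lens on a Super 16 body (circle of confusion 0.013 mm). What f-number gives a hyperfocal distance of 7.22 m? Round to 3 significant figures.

f/18

Rearrange H = f²/(N·c) + f for N: N = f² / ((H − f)·c).
N = 41² / ((7220 − 41) × 0.013) = 1681 / 93.33 ≈ 18.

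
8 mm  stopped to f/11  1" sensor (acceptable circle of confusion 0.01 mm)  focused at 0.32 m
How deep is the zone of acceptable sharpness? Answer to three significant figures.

Hyperfocal distance H = f²/(N·c) + f = 8²/(11 × 0.01) + 8 = 64/0.11 + 8 ≈ 589.8 mm ≈ 0.590 m.
Near limit Dn = s·(H − f)/(H + s − 2f) = 320 × (589.8 − 8) / (589.8 + 320 − 2 × 8) = 320 × 581.8 / 893.8 ≈ 208.30 mm.
Far limit Df = s·(H − f)/(H − s) = 320 × (589.8 − 8) / (589.8 − 320) = 320 × 581.8 / 269.8 ≈ 690.03 mm.
Depth of field = Df − Dn = 690.03 − 208.30 ≈ 481.73 mm.

482 mm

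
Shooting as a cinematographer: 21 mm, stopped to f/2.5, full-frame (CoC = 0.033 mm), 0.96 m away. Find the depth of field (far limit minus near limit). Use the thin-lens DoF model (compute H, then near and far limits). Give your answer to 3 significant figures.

Hyperfocal distance H = f²/(N·c) + f = 21²/(2.5 × 0.033) + 21 = 441/0.0825 + 21 ≈ 5366.5 mm ≈ 5.366 m.
Near limit Dn = s·(H − f)/(H + s − 2f) = 960 × (5366.5 − 21) / (5366.5 + 960 − 2 × 21) = 960 × 5345.5 / 6284.5 ≈ 816.56 mm.
Far limit Df = s·(H − f)/(H − s) = 960 × (5366.5 − 21) / (5366.5 − 960) = 960 × 5345.5 / 4406.5 ≈ 1164.57 mm.
Depth of field = Df − Dn = 1164.57 − 816.56 ≈ 348.01 mm.

348 mm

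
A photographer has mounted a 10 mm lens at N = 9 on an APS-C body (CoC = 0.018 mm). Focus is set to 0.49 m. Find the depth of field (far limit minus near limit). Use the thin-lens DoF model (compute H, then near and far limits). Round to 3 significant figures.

Hyperfocal distance H = f²/(N·c) + f = 10²/(9 × 0.018) + 10 = 100/0.162 + 10 ≈ 627.3 mm ≈ 0.627 m.
Near limit Dn = s·(H − f)/(H + s − 2f) = 490 × (627.3 − 10) / (627.3 + 490 − 2 × 10) = 490 × 617.3 / 1097.3 ≈ 275.7 mm.
Far limit Df = s·(H − f)/(H − s) = 490 × (627.3 − 10) / (627.3 − 490) = 490 × 617.3 / 137.3 ≈ 2203.2 mm.
Depth of field = Df − Dn = 2203.2 − 275.7 ≈ 1927.5 mm ≈ 1.93 m.

1.93 m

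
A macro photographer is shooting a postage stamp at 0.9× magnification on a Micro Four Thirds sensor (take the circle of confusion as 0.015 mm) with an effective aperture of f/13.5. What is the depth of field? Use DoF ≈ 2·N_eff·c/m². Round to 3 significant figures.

0.500 mm

At magnification m, DoF ≈ 2·N_eff·c/m² = 2 × 13.5 × 0.015 / 0.9² = 0.405 / 0.81 ≈ 0.5 mm.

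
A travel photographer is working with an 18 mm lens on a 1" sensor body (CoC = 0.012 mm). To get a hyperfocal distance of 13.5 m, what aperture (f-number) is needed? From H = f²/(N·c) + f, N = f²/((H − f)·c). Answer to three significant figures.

Rearrange H = f²/(N·c) + f for N: N = f² / ((H − f)·c).
N = 18² / ((13500 − 18) × 0.012) = 324 / 161.8 ≈ 2.00.

f/2.00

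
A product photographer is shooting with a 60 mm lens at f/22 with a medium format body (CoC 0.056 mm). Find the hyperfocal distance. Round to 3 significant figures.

2.98 m

Hyperfocal distance H = f²/(N·c) + f = 60²/(22 × 0.056) + 60 = 3600/1.232 + 60 ≈ 2982.1 mm ≈ 2.98 m.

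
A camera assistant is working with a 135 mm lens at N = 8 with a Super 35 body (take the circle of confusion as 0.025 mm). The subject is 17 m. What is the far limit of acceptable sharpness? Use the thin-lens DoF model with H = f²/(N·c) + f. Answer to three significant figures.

Hyperfocal distance H = f²/(N·c) + f = 135²/(8 × 0.025) + 135 = 18225/0.2 + 135 ≈ 91260.0 mm ≈ 91.26 m.
Far limit Df = s·(H − f)/(H − s) = 17000 × (91260.0 − 135) / (91260.0 − 17000) = 17000 × 91125.0 / 74260.0 ≈ 20861 mm ≈ 20.9 m.

20.9 m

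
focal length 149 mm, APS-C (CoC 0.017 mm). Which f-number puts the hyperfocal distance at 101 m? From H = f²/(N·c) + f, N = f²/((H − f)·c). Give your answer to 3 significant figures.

f/12.9

Rearrange H = f²/(N·c) + f for N: N = f² / ((H − f)·c).
N = 149² / ((101000 − 149) × 0.017) = 22201 / 1714 ≈ 12.9.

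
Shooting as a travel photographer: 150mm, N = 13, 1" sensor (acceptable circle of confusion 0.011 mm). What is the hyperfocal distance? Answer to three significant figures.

157 m

Hyperfocal distance H = f²/(N·c) + f = 150²/(13 × 0.011) + 150 = 22500/0.143 + 150 ≈ 157492.7 mm ≈ 157 m.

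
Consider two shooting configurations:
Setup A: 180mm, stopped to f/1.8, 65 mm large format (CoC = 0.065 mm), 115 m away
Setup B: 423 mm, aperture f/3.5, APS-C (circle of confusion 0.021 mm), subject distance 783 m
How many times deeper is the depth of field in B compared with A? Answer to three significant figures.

4.88

Setup A: H = 180²/(1.8×0.065) + 180 ≈ 277103.1 mm; DoF = Df − Dn = 196456 − 81293 ≈ 115163 mm.
Setup B: H = 423²/(3.5×0.021) + 423 ≈ 2434831.2 mm; DoF = Df − Dn = 1153957 − 592524 ≈ 561433 mm.
Ratio = 561433 / 115163 ≈ 4.88.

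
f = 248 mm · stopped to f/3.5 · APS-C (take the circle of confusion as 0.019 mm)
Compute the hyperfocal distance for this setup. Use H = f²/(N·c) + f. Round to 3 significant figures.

Hyperfocal distance H = f²/(N·c) + f = 248²/(3.5 × 0.019) + 248 = 61504/0.0665 + 248 ≈ 925120.2 mm ≈ 925 m.

925 m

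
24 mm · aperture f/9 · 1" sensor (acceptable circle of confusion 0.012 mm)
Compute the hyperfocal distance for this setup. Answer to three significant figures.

Hyperfocal distance H = f²/(N·c) + f = 24²/(9 × 0.012) + 24 = 576/0.108 + 24 ≈ 5357.3 mm ≈ 5.36 m.

5.36 m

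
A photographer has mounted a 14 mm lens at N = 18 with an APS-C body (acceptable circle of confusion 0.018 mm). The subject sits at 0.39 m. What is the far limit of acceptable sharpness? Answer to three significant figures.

Hyperfocal distance H = f²/(N·c) + f = 14²/(18 × 0.018) + 14 = 196/0.324 + 14 ≈ 618.9 mm ≈ 0.619 m.
Far limit Df = s·(H − f)/(H − s) = 390 × (618.9 − 14) / (618.9 − 390) = 390 × 604.9 / 228.9 ≈ 1030.5 mm ≈ 1.03 m.

1.03 m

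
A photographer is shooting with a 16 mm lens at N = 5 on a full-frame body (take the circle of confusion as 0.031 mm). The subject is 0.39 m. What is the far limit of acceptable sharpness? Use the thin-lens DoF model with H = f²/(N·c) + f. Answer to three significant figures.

0.504 m

Hyperfocal distance H = f²/(N·c) + f = 16²/(5 × 0.031) + 16 = 256/0.155 + 16 ≈ 1667.6 mm ≈ 1.668 m.
Far limit Df = s·(H − f)/(H − s) = 390 × (1667.6 − 16) / (1667.6 − 390) = 390 × 1651.6 / 1277.6 ≈ 504.17 mm ≈ 0.504 m.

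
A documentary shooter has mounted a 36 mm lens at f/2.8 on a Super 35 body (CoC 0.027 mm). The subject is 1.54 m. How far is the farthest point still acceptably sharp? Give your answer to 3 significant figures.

1.69 m

Hyperfocal distance H = f²/(N·c) + f = 36²/(2.8 × 0.027) + 36 = 1296/0.0756 + 36 ≈ 17178.9 mm ≈ 17.18 m.
Far limit Df = s·(H − f)/(H − s) = 1540 × (17178.9 − 36) / (17178.9 − 1540) = 1540 × 17142.9 / 15638.9 ≈ 1688.1 mm ≈ 1.69 m.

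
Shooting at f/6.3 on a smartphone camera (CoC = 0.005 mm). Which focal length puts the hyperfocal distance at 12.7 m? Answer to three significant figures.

From H = f²/(N·c) + f, with f ≪ H: f ≈ √(H·N·c) = √(12700 × 6.3 × 0.005) = √400.05 ≈ 20.00 mm.
The +f correction barely moves this — solving exactly, f² + N·c·f − N·c·H = 0 ⇒ f = (−N·c + √((N·c)² + 4·N·c·H))/2 = (−0.0315 + √1600.2)/2 ≈ 19.986 mm, so f ≈ 20.0 mm.

20.0 mm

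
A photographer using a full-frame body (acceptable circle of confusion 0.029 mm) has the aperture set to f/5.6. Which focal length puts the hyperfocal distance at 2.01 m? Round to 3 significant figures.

18.0 mm

From H = f²/(N·c) + f, with f ≪ H: f ≈ √(H·N·c) = √(2010 × 5.6 × 0.029) = √326.42 ≈ 18.07 mm.
Exact: f² + N·c·f − N·c·H = 0 ⇒ f = (−N·c + √((N·c)² + 4·N·c·H))/2 = (−0.1624 + √1305.7)/2 ≈ 17.986 mm ≈ 18.0 mm.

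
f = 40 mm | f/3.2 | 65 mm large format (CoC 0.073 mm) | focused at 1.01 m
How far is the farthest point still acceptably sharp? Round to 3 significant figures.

Hyperfocal distance H = f²/(N·c) + f = 40²/(3.2 × 0.073) + 40 = 1600/0.2336 + 40 ≈ 6889.3 mm ≈ 6.889 m.
Far limit Df = s·(H − f)/(H − s) = 1010 × (6889.3 − 40) / (6889.3 − 1010) = 1010 × 6849.3 / 5879.3 ≈ 1176.6 mm ≈ 1.18 m.

1.18 m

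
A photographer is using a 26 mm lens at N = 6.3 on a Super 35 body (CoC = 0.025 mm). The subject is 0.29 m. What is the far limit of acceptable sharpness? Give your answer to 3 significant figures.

Hyperfocal distance H = f²/(N·c) + f = 26²/(6.3 × 0.025) + 26 = 676/0.1575 + 26 ≈ 4318.1 mm ≈ 4.318 m.
Far limit Df = s·(H − f)/(H − s) = 290 × (4318.1 − 26) / (4318.1 − 290) = 290 × 4292.1 / 4028.1 ≈ 309.01 mm.

309 mm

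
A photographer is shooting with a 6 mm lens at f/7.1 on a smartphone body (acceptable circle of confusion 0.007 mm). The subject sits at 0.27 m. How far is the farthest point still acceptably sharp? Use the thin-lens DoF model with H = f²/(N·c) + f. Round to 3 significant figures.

Hyperfocal distance H = f²/(N·c) + f = 6²/(7.1 × 0.007) + 6 = 36/0.0497 + 6 ≈ 730.3 mm ≈ 0.730 m.
Far limit Df = s·(H − f)/(H − s) = 270 × (730.3 − 6) / (730.3 − 270) = 270 × 724.3 / 460.3 ≈ 424.84 mm.

425 mm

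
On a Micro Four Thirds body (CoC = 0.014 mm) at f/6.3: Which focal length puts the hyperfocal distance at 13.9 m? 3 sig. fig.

35.0 mm

From H = f²/(N·c) + f, with f ≪ H: f ≈ √(H·N·c) = √(13900 × 6.3 × 0.014) = √1226.0 ≈ 35.01 mm.
The +f correction barely moves this — solving exactly, f² + N·c·f − N·c·H = 0 ⇒ f = (−N·c + √((N·c)² + 4·N·c·H))/2 = (−0.0882 + √4903.9)/2 ≈ 34.970 mm, so f ≈ 35.0 mm.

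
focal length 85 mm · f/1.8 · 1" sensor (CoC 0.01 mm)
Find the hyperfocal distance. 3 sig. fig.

Hyperfocal distance H = f²/(N·c) + f = 85²/(1.8 × 0.01) + 85 = 7225/0.018 + 85 ≈ 401473.9 mm ≈ 401 m.

401 m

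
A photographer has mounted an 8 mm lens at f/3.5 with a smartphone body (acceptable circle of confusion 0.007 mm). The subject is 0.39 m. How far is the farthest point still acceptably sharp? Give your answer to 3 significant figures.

Hyperfocal distance H = f²/(N·c) + f = 8²/(3.5 × 0.007) + 8 = 64/0.0245 + 8 ≈ 2620.2 mm ≈ 2.620 m.
Far limit Df = s·(H − f)/(H − s) = 390 × (2620.2 − 8) / (2620.2 − 390) = 390 × 2612.2 / 2230.2 ≈ 456.80 mm.

457 mm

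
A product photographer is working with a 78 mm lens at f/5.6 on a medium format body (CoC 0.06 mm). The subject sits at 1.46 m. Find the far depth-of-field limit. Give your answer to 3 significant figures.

1.58 m

Hyperfocal distance H = f²/(N·c) + f = 78²/(5.6 × 0.06) + 78 = 6084/0.336 + 78 ≈ 18185.1 mm ≈ 18.19 m.
Far limit Df = s·(H − f)/(H − s) = 1460 × (18185.1 − 78) / (18185.1 − 1460) = 1460 × 18107.1 / 16725.1 ≈ 1580.6 mm ≈ 1.58 m.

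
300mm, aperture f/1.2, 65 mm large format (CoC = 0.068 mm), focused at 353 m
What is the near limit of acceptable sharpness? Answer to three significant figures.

Hyperfocal distance H = f²/(N·c) + f = 300²/(1.2 × 0.068) + 300 = 90000/0.0816 + 300 ≈ 1103241.2 mm ≈ 1103 m.
Near limit Dn = s·(H − f)/(H + s − 2f) = 353000 × (1103241.2 − 300) / (1103241.2 + 353000 − 2 × 300) = 353000 × 1102941.2 / 1455641.2 ≈ 267469 mm ≈ 267 m.

267 m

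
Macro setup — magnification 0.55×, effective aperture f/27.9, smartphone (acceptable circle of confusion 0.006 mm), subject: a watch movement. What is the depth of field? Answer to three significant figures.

1.11 mm

At magnification m, DoF ≈ 2·N_eff·c/m² = 2 × 27.9 × 0.006 / 0.55² = 0.3348 / 0.3025 ≈ 1.11 mm.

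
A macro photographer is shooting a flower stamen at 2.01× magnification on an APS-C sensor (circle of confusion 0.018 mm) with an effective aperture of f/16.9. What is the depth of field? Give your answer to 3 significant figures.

At magnification m, DoF ≈ 2·N_eff·c/m² = 2 × 16.9 × 0.018 / 2.01² = 0.6084 / 4.04 ≈ 0.151 mm.

0.151 mm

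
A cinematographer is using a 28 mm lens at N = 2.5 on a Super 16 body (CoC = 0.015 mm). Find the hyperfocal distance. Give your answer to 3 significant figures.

Hyperfocal distance H = f²/(N·c) + f = 28²/(2.5 × 0.015) + 28 = 784/0.0375 + 28 ≈ 20934.7 mm ≈ 20.9 m.

20.9 m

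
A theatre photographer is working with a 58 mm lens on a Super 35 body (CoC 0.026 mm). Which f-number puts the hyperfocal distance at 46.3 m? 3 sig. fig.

Rearrange H = f²/(N·c) + f for N: N = f² / ((H − f)·c).
N = 58² / ((46300 − 58) × 0.026) = 3364 / 1202 ≈ 2.80.

f/2.80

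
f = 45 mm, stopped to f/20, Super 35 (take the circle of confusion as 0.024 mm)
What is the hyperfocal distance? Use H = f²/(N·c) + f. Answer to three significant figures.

4.26 m

Hyperfocal distance H = f²/(N·c) + f = 45²/(20 × 0.024) + 45 = 2025/0.48 + 45 ≈ 4263.8 mm ≈ 4.26 m.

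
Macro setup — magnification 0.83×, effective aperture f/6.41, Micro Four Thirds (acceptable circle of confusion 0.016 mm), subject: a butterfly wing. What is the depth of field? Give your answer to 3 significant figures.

At magnification m, DoF ≈ 2·N_eff·c/m² = 2 × 6.41 × 0.016 / 0.83² = 0.2051 / 0.6889 ≈ 0.298 mm.

0.298 mm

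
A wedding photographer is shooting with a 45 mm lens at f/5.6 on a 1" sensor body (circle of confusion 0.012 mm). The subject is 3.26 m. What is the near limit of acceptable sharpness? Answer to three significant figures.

Hyperfocal distance H = f²/(N·c) + f = 45²/(5.6 × 0.012) + 45 = 2025/0.0672 + 45 ≈ 30178.9 mm ≈ 30.18 m.
Near limit Dn = s·(H − f)/(H + s − 2f) = 3260 × (30178.9 − 45) / (30178.9 + 3260 − 2 × 45) = 3260 × 30133.9 / 33348.9 ≈ 2945.7 mm ≈ 2.95 m.

2.95 m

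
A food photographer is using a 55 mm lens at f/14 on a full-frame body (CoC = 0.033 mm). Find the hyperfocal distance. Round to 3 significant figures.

Hyperfocal distance H = f²/(N·c) + f = 55²/(14 × 0.033) + 55 = 3025/0.462 + 55 ≈ 6602.6 mm ≈ 6.60 m.

6.60 m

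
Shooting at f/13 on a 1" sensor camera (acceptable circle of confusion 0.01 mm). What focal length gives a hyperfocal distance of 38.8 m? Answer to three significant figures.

71.0 mm

From H = f²/(N·c) + f, with f ≪ H: f ≈ √(H·N·c) = √(38800 × 13 × 0.01) = √5044.0 ≈ 71.02 mm.
The +f correction barely moves this — solving exactly, f² + N·c·f − N·c·H = 0 ⇒ f = (−N·c + √((N·c)² + 4·N·c·H))/2 = (−0.13 + √20176)/2 ≈ 70.956 mm, so f ≈ 71.0 mm.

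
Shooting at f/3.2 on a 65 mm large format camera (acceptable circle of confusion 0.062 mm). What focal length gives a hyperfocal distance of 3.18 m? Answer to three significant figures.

From H = f²/(N·c) + f, with f ≪ H: f ≈ √(H·N·c) = √(3180 × 3.2 × 0.062) = √630.91 ≈ 25.12 mm.
Exact: f² + N·c·f − N·c·H = 0 ⇒ f = (−N·c + √((N·c)² + 4·N·c·H))/2 = (−0.1984 + √2523.7)/2 ≈ 25.019 mm ≈ 25.0 mm.

25.0 mm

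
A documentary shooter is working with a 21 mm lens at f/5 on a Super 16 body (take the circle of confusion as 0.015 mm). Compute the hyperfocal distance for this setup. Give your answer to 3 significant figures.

Hyperfocal distance H = f²/(N·c) + f = 21²/(5 × 0.015) + 21 = 441/0.075 + 21 ≈ 5901.0 mm ≈ 5.90 m.

5.90 m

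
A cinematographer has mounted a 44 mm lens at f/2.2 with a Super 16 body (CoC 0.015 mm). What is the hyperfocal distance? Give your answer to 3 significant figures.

Hyperfocal distance H = f²/(N·c) + f = 44²/(2.2 × 0.015) + 44 = 1936/0.033 + 44 ≈ 58710.7 mm ≈ 58.7 m.

58.7 m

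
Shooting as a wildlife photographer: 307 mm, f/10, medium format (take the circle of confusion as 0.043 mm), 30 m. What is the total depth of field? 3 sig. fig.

8.28 m

Hyperfocal distance H = f²/(N·c) + f = 307²/(10 × 0.043) + 307 = 94249/0.43 + 307 ≈ 219490.7 mm ≈ 219.5 m.
Near limit Dn = s·(H − f)/(H + s − 2f) = 30000 × (219490.7 − 307) / (219490.7 + 30000 − 2 × 307) = 30000 × 219183.7 / 248876.7 ≈ 26420.8 mm.
Far limit Df = s·(H − f)/(H − s) = 30000 × (219490.7 − 307) / (219490.7 − 30000) = 30000 × 219183.7 / 189490.7 ≈ 34701.0 mm.
Depth of field = Df − Dn = 34701.0 − 26420.8 ≈ 8280.2 mm ≈ 8.28 m.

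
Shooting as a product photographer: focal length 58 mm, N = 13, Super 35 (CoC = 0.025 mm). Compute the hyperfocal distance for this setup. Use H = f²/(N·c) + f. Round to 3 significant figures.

10.4 m

Hyperfocal distance H = f²/(N·c) + f = 58²/(13 × 0.025) + 58 = 3364/0.325 + 58 ≈ 10408.8 mm ≈ 10.4 m.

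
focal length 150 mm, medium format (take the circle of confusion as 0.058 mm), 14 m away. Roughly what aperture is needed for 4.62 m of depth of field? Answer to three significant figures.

f/4.50

Write h = H − f = f²/(N·c). The thin-lens limits are Dn = s·h/(h + (s−f)) and Df = s·h/(h − (s−f)), so DoF = Df − Dn = 2·s·(s−f)·h / (h² − (s−f)²).
That is a quadratic in h: DoF·h² − 2·s·(s−f)·h − DoF·(s−f)² = 0 ⇒ h = (s−f)·(s + √(s² + DoF²)) / DoF = 13850 × (14000 + √(14000² + 4620²)) / 4620 = 13850 × (14000 + 14742.6) / 4620 ≈ 86166 mm.
Then N = f²/(c·h) = 150² / (0.058 × 86166) = 22500 / 4997.6 ≈ 4.50.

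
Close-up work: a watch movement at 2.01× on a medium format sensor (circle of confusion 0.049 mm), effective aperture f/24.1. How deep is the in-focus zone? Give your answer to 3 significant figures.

At magnification m, DoF ≈ 2·N_eff·c/m² = 2 × 24.1 × 0.049 / 2.01² = 2.362 / 4.04 ≈ 0.585 mm.

0.585 mm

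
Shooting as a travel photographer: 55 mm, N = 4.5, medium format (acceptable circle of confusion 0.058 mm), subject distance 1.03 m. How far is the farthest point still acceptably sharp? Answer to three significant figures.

1.12 m

Hyperfocal distance H = f²/(N·c) + f = 55²/(4.5 × 0.058) + 55 = 3025/0.261 + 55 ≈ 11645.0 mm ≈ 11.65 m.
Far limit Df = s·(H − f)/(H − s) = 1030 × (11645.0 − 55) / (11645.0 − 1030) = 1030 × 11590.0 / 10615.0 ≈ 1124.6 mm ≈ 1.12 m.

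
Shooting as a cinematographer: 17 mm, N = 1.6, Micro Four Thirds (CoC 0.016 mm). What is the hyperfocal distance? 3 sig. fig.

Hyperfocal distance H = f²/(N·c) + f = 17²/(1.6 × 0.016) + 17 = 289/0.0256 + 17 ≈ 11306.1 mm ≈ 11.3 m.

11.3 m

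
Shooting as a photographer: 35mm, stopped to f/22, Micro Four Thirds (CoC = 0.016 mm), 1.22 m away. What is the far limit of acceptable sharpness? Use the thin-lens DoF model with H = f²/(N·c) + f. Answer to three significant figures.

1.85 m

Hyperfocal distance H = f²/(N·c) + f = 35²/(22 × 0.016) + 35 = 1225/0.352 + 35 ≈ 3515.1 mm ≈ 3.515 m.
Far limit Df = s·(H − f)/(H − s) = 1220 × (3515.1 − 35) / (3515.1 − 1220) = 1220 × 3480.1 / 2295.1 ≈ 1849.9 mm ≈ 1.85 m.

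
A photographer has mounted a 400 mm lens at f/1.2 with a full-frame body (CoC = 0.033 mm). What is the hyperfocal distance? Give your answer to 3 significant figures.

Hyperfocal distance H = f²/(N·c) + f = 400²/(1.2 × 0.033) + 400 = 160000/0.0396 + 400 ≈ 4040804.0 mm ≈ 4040 m.

4040 m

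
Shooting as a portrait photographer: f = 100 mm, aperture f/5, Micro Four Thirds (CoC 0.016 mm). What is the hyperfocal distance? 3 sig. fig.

Hyperfocal distance H = f²/(N·c) + f = 100²/(5 × 0.016) + 100 = 10000/0.08 + 100 ≈ 125100.0 mm ≈ 125 m.

125 m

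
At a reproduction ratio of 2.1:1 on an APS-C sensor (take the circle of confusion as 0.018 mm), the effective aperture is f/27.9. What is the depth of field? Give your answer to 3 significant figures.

0.228 mm

At magnification m, DoF ≈ 2·N_eff·c/m² = 2 × 27.9 × 0.018 / 2.1² = 1.004 / 4.41 ≈ 0.228 mm.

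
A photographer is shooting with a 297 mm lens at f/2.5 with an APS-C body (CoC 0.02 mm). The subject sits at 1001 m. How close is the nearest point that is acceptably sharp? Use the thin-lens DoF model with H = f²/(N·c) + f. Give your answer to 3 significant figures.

Hyperfocal distance H = f²/(N·c) + f = 297²/(2.5 × 0.02) + 297 = 88209/0.05 + 297 ≈ 1764477.0 mm ≈ 1764 m.
Near limit Dn = s·(H − f)/(H + s − 2f) = 1001000 × (1764477.0 − 297) / (1764477.0 + 1001000 − 2 × 297) = 1001000 × 1764180.0 / 2764883.0 ≈ 638705 mm ≈ 639 m.

639 m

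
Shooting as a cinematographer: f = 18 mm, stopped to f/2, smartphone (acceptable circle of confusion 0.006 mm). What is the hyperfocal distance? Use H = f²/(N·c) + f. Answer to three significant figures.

27.0 m

Hyperfocal distance H = f²/(N·c) + f = 18²/(2 × 0.006) + 18 = 324/0.012 + 18 ≈ 27018.0 mm ≈ 27.0 m.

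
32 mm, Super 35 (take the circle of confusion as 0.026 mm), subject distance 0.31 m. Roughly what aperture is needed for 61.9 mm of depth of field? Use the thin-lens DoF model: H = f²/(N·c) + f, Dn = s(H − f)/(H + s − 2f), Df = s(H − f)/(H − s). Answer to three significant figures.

f/14

Write h = H − f = f²/(N·c). The thin-lens limits are Dn = s·h/(h + (s−f)) and Df = s·h/(h − (s−f)), so DoF = Df − Dn = 2·s·(s−f)·h / (h² − (s−f)²).
That is a quadratic in h: DoF·h² − 2·s·(s−f)·h − DoF·(s−f)² = 0 ⇒ h = (s−f)·(s + √(s² + DoF²)) / DoF = 278 × (310 + √(310² + 61.9²)) / 61.9 = 278 × (310 + 316.120) / 61.9 ≈ 2812.0 mm.
Then N = f²/(c·h) = 32² / (0.026 × 2812.0) = 1024 / 73.111 ≈ 14.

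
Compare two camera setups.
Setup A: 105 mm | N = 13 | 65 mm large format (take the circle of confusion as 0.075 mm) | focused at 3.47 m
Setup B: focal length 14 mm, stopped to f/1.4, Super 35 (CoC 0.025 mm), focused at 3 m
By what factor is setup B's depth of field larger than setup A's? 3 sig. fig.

1.97

Setup A: H = 105²/(13×0.075) + 105 ≈ 11412.7 mm; DoF = Df − Dn = 4940.1 − 2674.2 ≈ 2265.9 mm.
Setup B: H = 14²/(1.4×0.025) + 14 ≈ 5614.0 mm; DoF = Df − Dn = 6426.9 − 1956.7 ≈ 4470.2 mm.
Ratio = 4470.2 / 2265.9 ≈ 1.97.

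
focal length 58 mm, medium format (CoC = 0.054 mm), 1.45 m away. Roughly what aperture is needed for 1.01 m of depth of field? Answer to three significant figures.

Write h = H − f = f²/(N·c). The thin-lens limits are Dn = s·h/(h + (s−f)) and Df = s·h/(h − (s−f)), so DoF = Df − Dn = 2·s·(s−f)·h / (h² − (s−f)²).
That is a quadratic in h: DoF·h² − 2·s·(s−f)·h − DoF·(s−f)² = 0 ⇒ h = (s−f)·(s + √(s² + DoF²)) / DoF = 1392 × (1450 + √(1450² + 1010²)) / 1010 = 1392 × (1450 + 1767.09) / 1010 ≈ 4433.8 mm.
Then N = f²/(c·h) = 58² / (0.054 × 4433.8) = 3364 / 239.43 ≈ 14.1.

f/14.1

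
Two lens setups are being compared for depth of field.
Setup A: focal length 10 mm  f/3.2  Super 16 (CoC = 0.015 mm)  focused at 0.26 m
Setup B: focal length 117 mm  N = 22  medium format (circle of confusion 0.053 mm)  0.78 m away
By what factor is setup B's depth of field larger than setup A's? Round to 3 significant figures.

Setup A: H = 10²/(3.2×0.015) + 10 ≈ 2093.3 mm; DoF = Df − Dn = 295.455 − 232.143 ≈ 63.312 mm.
Setup B: H = 117²/(22×0.053) + 117 ≈ 11857.1 mm; DoF = Df − Dn = 826.685 − 738.306 ≈ 88.379 mm.
Ratio = 88.379 / 63.312 ≈ 1.40.

1.40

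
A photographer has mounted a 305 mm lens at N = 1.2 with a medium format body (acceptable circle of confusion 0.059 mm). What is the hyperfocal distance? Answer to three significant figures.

1310 m

Hyperfocal distance H = f²/(N·c) + f = 305²/(1.2 × 0.059) + 305 = 93025/0.0708 + 305 ≈ 1314217.4 mm ≈ 1310 m.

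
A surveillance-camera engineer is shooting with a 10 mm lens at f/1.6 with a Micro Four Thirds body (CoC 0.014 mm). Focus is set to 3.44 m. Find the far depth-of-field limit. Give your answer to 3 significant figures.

Hyperfocal distance H = f²/(N·c) + f = 10²/(1.6 × 0.014) + 10 = 100/0.0224 + 10 ≈ 4474.3 mm ≈ 4.474 m.
Far limit Df = s·(H − f)/(H − s) = 3440 × (4474.3 − 10) / (4474.3 − 3440) = 3440 × 4464.3 / 1034.3 ≈ 14848 mm ≈ 14.8 m.

14.8 m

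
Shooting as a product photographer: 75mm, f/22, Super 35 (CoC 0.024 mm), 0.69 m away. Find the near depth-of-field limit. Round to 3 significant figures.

Hyperfocal distance H = f²/(N·c) + f = 75²/(22 × 0.024) + 75 = 5625/0.528 + 75 ≈ 10728.4 mm ≈ 10.73 m.
Near limit Dn = s·(H − f)/(H + s − 2f) = 690 × (10728.4 − 75) / (10728.4 + 690 − 2 × 75) = 690 × 10653.4 / 11268.4 ≈ 652.34 mm ≈ 0.652 m.

0.652 m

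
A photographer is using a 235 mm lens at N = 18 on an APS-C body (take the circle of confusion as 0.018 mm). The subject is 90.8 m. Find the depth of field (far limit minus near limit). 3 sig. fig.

134 m

Hyperfocal distance H = f²/(N·c) + f = 235²/(18 × 0.018) + 235 = 55225/0.324 + 235 ≈ 170682.5 mm ≈ 170.7 m.
Near limit Dn = s·(H − f)/(H + s − 2f) = 90800 × (170682.5 − 235) / (170682.5 + 90800 − 2 × 235) = 90800 × 170447.5 / 261012.5 ≈ 59295 mm.
Far limit Df = s·(H − f)/(H − s) = 90800 × (170682.5 − 235) / (170682.5 − 90800) = 90800 × 170447.5 / 79882.5 ≈ 193742 mm.
Depth of field = Df − Dn = 193742 − 59295 ≈ 134447 mm ≈ 134 m.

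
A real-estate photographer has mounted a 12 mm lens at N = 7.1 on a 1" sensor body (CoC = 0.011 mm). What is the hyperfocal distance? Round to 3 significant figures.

Hyperfocal distance H = f²/(N·c) + f = 12²/(7.1 × 0.011) + 12 = 144/0.0781 + 12 ≈ 1855.8 mm ≈ 1.86 m.

1.86 m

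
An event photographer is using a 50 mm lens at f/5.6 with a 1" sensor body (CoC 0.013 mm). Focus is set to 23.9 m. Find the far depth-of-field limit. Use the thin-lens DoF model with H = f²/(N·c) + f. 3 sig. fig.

Hyperfocal distance H = f²/(N·c) + f = 50²/(5.6 × 0.013) + 50 = 2500/0.0728 + 50 ≈ 34390.7 mm ≈ 34.39 m.
Far limit Df = s·(H − f)/(H − s) = 23900 × (34390.7 − 50) / (34390.7 − 23900) = 23900 × 34340.7 / 10490.7 ≈ 78235 mm ≈ 78.2 m.

78.2 m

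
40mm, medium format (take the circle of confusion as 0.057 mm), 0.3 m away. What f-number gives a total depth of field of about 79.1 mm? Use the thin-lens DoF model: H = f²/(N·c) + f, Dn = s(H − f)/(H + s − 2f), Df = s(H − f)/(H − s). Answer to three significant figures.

f/14

Write h = H − f = f²/(N·c). The thin-lens limits are Dn = s·h/(h + (s−f)) and Df = s·h/(h − (s−f)), so DoF = Df − Dn = 2·s·(s−f)·h / (h² − (s−f)²).
That is a quadratic in h: DoF·h² − 2·s·(s−f)·h − DoF·(s−f)² = 0 ⇒ h = (s−f)·(s + √(s² + DoF²)) / DoF = 260 × (300 + √(300² + 79.1²)) / 79.1 = 260 × (300 + 310.253) / 79.1 ≈ 2005.9 mm.
Then N = f²/(c·h) = 40² / (0.057 × 2005.9) = 1600 / 114.34 ≈ 14.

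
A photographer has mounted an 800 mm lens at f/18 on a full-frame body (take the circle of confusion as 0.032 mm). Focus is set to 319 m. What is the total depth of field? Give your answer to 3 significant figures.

199 m

Hyperfocal distance H = f²/(N·c) + f = 800²/(18 × 0.032) + 800 = 640000/0.576 + 800 ≈ 1111911.1 mm ≈ 1112 m.
Near limit Dn = s·(H − f)/(H + s − 2f) = 319000 × (1111911.1 − 800) / (1111911.1 + 319000 − 2 × 800) = 319000 × 1111111.1 / 1429311.1 ≈ 247983 mm.
Far limit Df = s·(H − f)/(H − s) = 319000 × (1111911.1 − 800) / (1111911.1 − 319000) = 319000 × 1111111.1 / 792911.1 ≈ 447017 mm.
Depth of field = Df − Dn = 447017 − 247983 ≈ 199034 mm ≈ 199 m.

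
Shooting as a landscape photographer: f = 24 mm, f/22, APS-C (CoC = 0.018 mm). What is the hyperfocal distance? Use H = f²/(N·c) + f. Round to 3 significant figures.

Hyperfocal distance H = f²/(N·c) + f = 24²/(22 × 0.018) + 24 = 576/0.396 + 24 ≈ 1478.5 mm ≈ 1.48 m.

1.48 m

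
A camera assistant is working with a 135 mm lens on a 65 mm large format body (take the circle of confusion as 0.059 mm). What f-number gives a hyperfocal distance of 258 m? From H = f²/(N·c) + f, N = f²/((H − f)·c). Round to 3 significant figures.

Rearrange H = f²/(N·c) + f for N: N = f² / ((H − f)·c).
N = 135² / ((258000 − 135) × 0.059) = 18225 / 15214 ≈ 1.20.

f/1.20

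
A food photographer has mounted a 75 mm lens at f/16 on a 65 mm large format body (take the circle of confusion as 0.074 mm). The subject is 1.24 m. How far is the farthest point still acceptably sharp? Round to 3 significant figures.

Hyperfocal distance H = f²/(N·c) + f = 75²/(16 × 0.074) + 75 = 5625/1.184 + 75 ≈ 4825.8 mm ≈ 4.826 m.
Far limit Df = s·(H − f)/(H − s) = 1240 × (4825.8 − 75) / (4825.8 − 1240) = 1240 × 4750.8 / 3585.8 ≈ 1642.9 mm ≈ 1.64 m.

1.64 m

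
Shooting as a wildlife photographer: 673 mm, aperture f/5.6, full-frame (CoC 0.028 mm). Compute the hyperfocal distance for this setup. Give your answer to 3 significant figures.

Hyperfocal distance H = f²/(N·c) + f = 673²/(5.6 × 0.028) + 673 = 452929/0.1568 + 673 ≈ 2889250.8 mm ≈ 2890 m.

2890 m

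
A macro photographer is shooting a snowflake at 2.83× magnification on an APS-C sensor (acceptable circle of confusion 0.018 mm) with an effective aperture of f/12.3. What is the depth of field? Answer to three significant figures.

At magnification m, DoF ≈ 2·N_eff·c/m² = 2 × 12.3 × 0.018 / 2.83² = 0.4428 / 8.009 ≈ 0.0553 mm.

0.0553 mm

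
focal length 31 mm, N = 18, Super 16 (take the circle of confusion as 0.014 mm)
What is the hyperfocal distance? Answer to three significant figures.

Hyperfocal distance H = f²/(N·c) + f = 31²/(18 × 0.014) + 31 = 961/0.252 + 31 ≈ 3844.5 mm ≈ 3.84 m.

3.84 m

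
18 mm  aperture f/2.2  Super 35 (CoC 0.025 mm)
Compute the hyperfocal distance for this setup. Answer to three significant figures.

Hyperfocal distance H = f²/(N·c) + f = 18²/(2.2 × 0.025) + 18 = 324/0.055 + 18 ≈ 5908.9 mm ≈ 5.91 m.

5.91 m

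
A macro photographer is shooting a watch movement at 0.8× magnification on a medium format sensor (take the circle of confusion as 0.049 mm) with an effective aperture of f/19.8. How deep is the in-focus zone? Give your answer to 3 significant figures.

3.03 mm

At magnification m, DoF ≈ 2·N_eff·c/m² = 2 × 19.8 × 0.049 / 0.8² = 1.94 / 0.64 ≈ 3.03 mm.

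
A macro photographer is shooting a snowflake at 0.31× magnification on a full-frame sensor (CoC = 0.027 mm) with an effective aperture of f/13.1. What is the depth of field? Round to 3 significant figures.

At magnification m, DoF ≈ 2·N_eff·c/m² = 2 × 13.1 × 0.027 / 0.31² = 0.7074 / 0.0961 ≈ 7.36 mm.

7.36 mm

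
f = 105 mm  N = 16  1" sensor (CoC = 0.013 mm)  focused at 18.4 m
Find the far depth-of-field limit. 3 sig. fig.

28.1 m

Hyperfocal distance H = f²/(N·c) + f = 105²/(16 × 0.013) + 105 = 11025/0.208 + 105 ≈ 53109.8 mm ≈ 53.11 m.
Far limit Df = s·(H − f)/(H − s) = 18400 × (53109.8 − 105) / (53109.8 − 18400) = 18400 × 53004.8 / 34709.8 ≈ 28098 mm ≈ 28.1 m.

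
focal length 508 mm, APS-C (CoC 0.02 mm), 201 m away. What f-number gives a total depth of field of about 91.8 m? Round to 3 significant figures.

Write h = H − f = f²/(N·c). The thin-lens limits are Dn = s·h/(h + (s−f)) and Df = s·h/(h − (s−f)), so DoF = Df − Dn = 2·s·(s−f)·h / (h² − (s−f)²).
That is a quadratic in h: DoF·h² − 2·s·(s−f)·h − DoF·(s−f)² = 0 ⇒ h = (s−f)·(s + √(s² + DoF²)) / DoF = 200492 × (201000 + √(201000² + 91800²)) / 91800 = 200492 × (201000 + 220971) / 91800 ≈ 921589 mm.
Then N = f²/(c·h) = 508² / (0.02 × 921589) = 258064 / 18432 ≈ 14.

f/14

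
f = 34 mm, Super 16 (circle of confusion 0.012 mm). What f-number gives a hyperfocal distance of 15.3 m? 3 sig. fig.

f/6.31

Rearrange H = f²/(N·c) + f for N: N = f² / ((H − f)·c).
N = 34² / ((15300 − 34) × 0.012) = 1156 / 183.2 ≈ 6.31.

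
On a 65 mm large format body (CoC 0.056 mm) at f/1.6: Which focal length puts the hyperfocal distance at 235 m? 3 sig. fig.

From H = f²/(N·c) + f, with f ≪ H: f ≈ √(H·N·c) = √(235000 × 1.6 × 0.056) = √21056 ≈ 145.1 mm.
The +f correction barely moves this — solving exactly, f² + N·c·f − N·c·H = 0 ⇒ f = (−N·c + √((N·c)² + 4·N·c·H))/2 = (−0.0896 + √84224)/2 ≈ 145.06 mm, so f ≈ 145 mm.

145 mm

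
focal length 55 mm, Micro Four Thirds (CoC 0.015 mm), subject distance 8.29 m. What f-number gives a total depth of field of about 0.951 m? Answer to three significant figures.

f/1.40

Write h = H − f = f²/(N·c). The thin-lens limits are Dn = s·h/(h + (s−f)) and Df = s·h/(h − (s−f)), so DoF = Df − Dn = 2·s·(s−f)·h / (h² − (s−f)²).
That is a quadratic in h: DoF·h² − 2·s·(s−f)·h − DoF·(s−f)² = 0 ⇒ h = (s−f)·(s + √(s² + DoF²)) / DoF = 8235 × (8290 + √(8290² + 951²)) / 951 = 8235 × (8290 + 8344.37) / 951 ≈ 144042 mm.
Then N = f²/(c·h) = 55² / (0.015 × 144042) = 3025 / 2160.6 ≈ 1.40.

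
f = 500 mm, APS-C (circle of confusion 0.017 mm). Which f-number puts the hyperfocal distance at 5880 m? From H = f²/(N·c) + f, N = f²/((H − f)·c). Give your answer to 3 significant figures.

Rearrange H = f²/(N·c) + f for N: N = f² / ((H − f)·c).
N = 500² / ((5880000 − 500) × 0.017) = 250000 / 99952 ≈ 2.50.

f/2.50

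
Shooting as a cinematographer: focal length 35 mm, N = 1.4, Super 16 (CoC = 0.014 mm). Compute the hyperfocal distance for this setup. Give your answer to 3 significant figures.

Hyperfocal distance H = f²/(N·c) + f = 35²/(1.4 × 0.014) + 35 = 1225/0.0196 + 35 ≈ 62535.0 mm ≈ 62.5 m.

62.5 m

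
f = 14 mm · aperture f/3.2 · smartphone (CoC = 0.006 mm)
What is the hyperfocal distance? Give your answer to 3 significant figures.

10.2 m

Hyperfocal distance H = f²/(N·c) + f = 14²/(3.2 × 0.006) + 14 = 196/0.0192 + 14 ≈ 10222.3 mm ≈ 10.2 m.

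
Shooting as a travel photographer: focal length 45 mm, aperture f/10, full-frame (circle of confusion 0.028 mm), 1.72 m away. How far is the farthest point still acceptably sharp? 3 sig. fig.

2.24 m

Hyperfocal distance H = f²/(N·c) + f = 45²/(10 × 0.028) + 45 = 2025/0.28 + 45 ≈ 7277.1 mm ≈ 7.277 m.
Far limit Df = s·(H − f)/(H − s) = 1720 × (7277.1 − 45) / (7277.1 − 1720) = 1720 × 7232.1 / 5557.1 ≈ 2238.4 mm ≈ 2.24 m.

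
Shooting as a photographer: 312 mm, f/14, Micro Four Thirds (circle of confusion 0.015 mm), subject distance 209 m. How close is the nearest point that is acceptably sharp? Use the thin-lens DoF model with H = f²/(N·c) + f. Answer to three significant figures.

144 m

Hyperfocal distance H = f²/(N·c) + f = 312²/(14 × 0.015) + 312 = 97344/0.21 + 312 ≈ 463854.9 mm ≈ 463.9 m.
Near limit Dn = s·(H − f)/(H + s − 2f) = 209000 × (463854.9 − 312) / (463854.9 + 209000 − 2 × 312) = 209000 × 463542.9 / 672230.9 ≈ 144118 mm ≈ 144 m.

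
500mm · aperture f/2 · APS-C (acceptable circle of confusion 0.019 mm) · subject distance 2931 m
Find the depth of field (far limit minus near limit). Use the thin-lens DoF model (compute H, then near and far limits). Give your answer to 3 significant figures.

3260 m

Hyperfocal distance H = f²/(N·c) + f = 500²/(2 × 0.019) + 500 = 250000/0.038 + 500 ≈ 6579447.4 mm ≈ 6579 m.
Near limit Dn = s·(H − f)/(H + s − 2f) = 2931000 × (6579447.4 − 500) / (6579447.4 + 2931000 − 2 × 500) = 2931000 × 6578947.4 / 9509447.4 ≈ 2027762 mm.
Far limit Df = s·(H − f)/(H − s) = 2931000 × (6579447.4 − 500) / (6579447.4 − 2931000) = 2931000 × 6578947.4 / 3648447.4 ≈ 5285233 mm.
Depth of field = Df − Dn = 5285233 − 2027762 ≈ 3257471 mm ≈ 3260 m.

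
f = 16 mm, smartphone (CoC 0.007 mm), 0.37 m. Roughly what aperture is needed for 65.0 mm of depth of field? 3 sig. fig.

f/9.01

Write h = H − f = f²/(N·c). The thin-lens limits are Dn = s·h/(h + (s−f)) and Df = s·h/(h − (s−f)), so DoF = Df − Dn = 2·s·(s−f)·h / (h² − (s−f)²).
That is a quadratic in h: DoF·h² − 2·s·(s−f)·h − DoF·(s−f)² = 0 ⇒ h = (s−f)·(s + √(s² + DoF²)) / DoF = 354 × (370 + √(370² + 65²)) / 65 = 354 × (370 + 375.666) / 65 ≈ 4061.0 mm.
Then N = f²/(c·h) = 16² / (0.007 × 4061.0) = 256 / 28.427 ≈ 9.01.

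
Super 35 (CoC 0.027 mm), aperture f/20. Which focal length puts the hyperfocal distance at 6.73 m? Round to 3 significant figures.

60.0 mm

From H = f²/(N·c) + f, with f ≪ H: f ≈ √(H·N·c) = √(6730 × 20 × 0.027) = √3634.2 ≈ 60.28 mm.
Exact: f² + N·c·f − N·c·H = 0 ⇒ f = (−N·c + √((N·c)² + 4·N·c·H))/2 = (−0.54 + √14537)/2 ≈ 60.015 mm ≈ 60.0 mm.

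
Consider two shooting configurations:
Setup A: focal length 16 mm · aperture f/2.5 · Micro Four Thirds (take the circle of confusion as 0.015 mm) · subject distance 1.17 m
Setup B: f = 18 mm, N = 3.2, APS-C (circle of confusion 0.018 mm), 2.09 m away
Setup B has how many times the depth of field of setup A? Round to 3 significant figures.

Setup A: H = 16²/(2.5×0.015) + 16 ≈ 6842.7 mm; DoF = Df − Dn = 1408.02 − 1000.82 ≈ 407.20 mm.
Setup B: H = 18²/(3.2×0.018) + 18 ≈ 5643.0 mm; DoF = Df − Dn = 3308.8 − 1527.4 ≈ 1781.4 mm.
Ratio = 1781.4 / 407.20 ≈ 4.37.

4.37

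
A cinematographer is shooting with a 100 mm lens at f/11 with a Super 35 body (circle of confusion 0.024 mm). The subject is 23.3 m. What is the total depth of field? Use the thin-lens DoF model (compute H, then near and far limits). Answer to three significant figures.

45.7 m

Hyperfocal distance H = f²/(N·c) + f = 100²/(11 × 0.024) + 100 = 10000/0.264 + 100 ≈ 37978.8 mm ≈ 37.98 m.
Near limit Dn = s·(H − f)/(H + s − 2f) = 23300 × (37978.8 − 100) / (37978.8 + 23300 − 2 × 100) = 23300 × 37878.8 / 61078.8 ≈ 14450 mm.
Far limit Df = s·(H − f)/(H − s) = 23300 × (37978.8 − 100) / (37978.8 − 23300) = 23300 × 37878.8 / 14678.8 ≈ 60126 mm.
Depth of field = Df − Dn = 60126 − 14450 ≈ 45676 mm ≈ 45.7 m.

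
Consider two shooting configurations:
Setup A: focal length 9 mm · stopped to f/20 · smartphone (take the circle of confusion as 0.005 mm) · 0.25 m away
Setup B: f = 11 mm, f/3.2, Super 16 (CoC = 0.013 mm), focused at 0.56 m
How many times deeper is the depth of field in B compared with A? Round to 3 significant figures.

Setup A: H = 9²/(20×0.005) + 9 ≈ 819.0 mm; DoF = Df − Dn = 355.89 − 192.67 ≈ 163.22 mm.
Setup B: H = 11²/(3.2×0.013) + 11 ≈ 2919.7 mm; DoF = Df − Dn = 690.29 − 471.08 ≈ 219.21 mm.
Ratio = 219.21 / 163.22 ≈ 1.34.

1.34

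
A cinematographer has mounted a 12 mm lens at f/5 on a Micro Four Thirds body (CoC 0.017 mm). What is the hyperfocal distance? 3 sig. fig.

1.71 m

Hyperfocal distance H = f²/(N·c) + f = 12²/(5 × 0.017) + 12 = 144/0.085 + 12 ≈ 1706.1 mm ≈ 1.71 m.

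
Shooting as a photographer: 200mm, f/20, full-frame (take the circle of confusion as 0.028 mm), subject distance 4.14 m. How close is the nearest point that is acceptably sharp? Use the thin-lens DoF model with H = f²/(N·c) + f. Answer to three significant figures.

Hyperfocal distance H = f²/(N·c) + f = 200²/(20 × 0.028) + 200 = 40000/0.56 + 200 ≈ 71628.6 mm ≈ 71.63 m.
Near limit Dn = s·(H − f)/(H + s − 2f) = 4140 × (71628.6 − 200) / (71628.6 + 4140 − 2 × 200) = 4140 × 71428.6 / 75368.6 ≈ 3923.6 mm ≈ 3.92 m.

3.92 m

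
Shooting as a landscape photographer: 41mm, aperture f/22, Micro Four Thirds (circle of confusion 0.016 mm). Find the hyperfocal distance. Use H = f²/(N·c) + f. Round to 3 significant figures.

4.82 m

Hyperfocal distance H = f²/(N·c) + f = 41²/(22 × 0.016) + 41 = 1681/0.352 + 41 ≈ 4816.6 mm ≈ 4.82 m.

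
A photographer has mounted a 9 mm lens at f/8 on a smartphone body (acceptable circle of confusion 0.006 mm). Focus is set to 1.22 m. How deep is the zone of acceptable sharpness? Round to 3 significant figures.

Hyperfocal distance H = f²/(N·c) + f = 9²/(8 × 0.006) + 9 = 81/0.048 + 9 ≈ 1696.5 mm ≈ 1.696 m.
Near limit Dn = s·(H − f)/(H + s − 2f) = 1220 × (1696.5 − 9) / (1696.5 + 1220 − 2 × 9) = 1220 × 1687.5 / 2898.5 ≈ 710.3 mm.
Far limit Df = s·(H − f)/(H − s) = 1220 × (1696.5 − 9) / (1696.5 − 1220) = 1220 × 1687.5 / 476.5 ≈ 4320.6 mm.
Depth of field = Df − Dn = 4320.6 − 710.3 ≈ 3610.3 mm ≈ 3.61 m.

3.61 m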